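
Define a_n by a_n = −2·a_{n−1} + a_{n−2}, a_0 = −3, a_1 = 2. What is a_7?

548

With companion matrix B = [[−2, 1], [1, 0]], [a_n, a_{n−1}]ᵀ = B·[a_{n−1}, a_{n−2}]ᵀ, so [a_7, a_6]ᵀ = B^6·[a_1, a_0]ᵀ.
B^6 = [[169, −70], [−70, 29]], giving [a_7, a_6]ᵀ = [[548], [−227]].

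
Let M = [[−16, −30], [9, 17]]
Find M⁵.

[[−166, −330], [99, 197]]

tr M = 1 and det M = −2, so the characteristic polynomial is λ² − (1)λ + (−2) with roots 2 and −1.
Eigenvectors give P = [[−5, −2], [3, 1]] with P⁻¹ = [[1, 2], [−3, −5]], and M = P·diag(2, −1)·P⁻¹.
Then M⁵ = P·diag(32, −1)·P⁻¹ = [[−160, 2], [96, −1]] · [[1, 2], [−3, −5]] = [[−166, −330], [99, 197]].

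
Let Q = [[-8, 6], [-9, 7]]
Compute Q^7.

tr Q = -1 and det Q = -2, so the characteristic polynomial is λ² − (-1)λ + (-2) with roots -2 and 1.
Eigenvectors give P = [[1, -2], [1, -3]] with P⁻¹ = [[3, -2], [1, -1]], and Q = P·diag(-2, 1)·P⁻¹.
Then Q^7 = P·diag(-128, 1)·P⁻¹ = [[-128, -2], [-128, -3]] · [[3, -2], [1, -1]] = [[-386, 258], [-387, 259]].

[[-386, 258], [-387, 259]]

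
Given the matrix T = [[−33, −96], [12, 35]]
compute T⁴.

[[−639, −1920], [240, 721]]

tr T = 2 and det T = −3, so the characteristic polynomial is λ² − (2)λ + (−3) with roots 3 and −1.
Eigenvectors give P = [[−8, −3], [3, 1]] with P⁻¹ = [[1, 3], [−3, −8]], and T = P·diag(3, −1)·P⁻¹.
Then T⁴ = P·diag(81, 1)·P⁻¹ = [[−648, −3], [243, 1]] · [[1, 3], [−3, −8]] = [[−639, −1920], [240, 721]].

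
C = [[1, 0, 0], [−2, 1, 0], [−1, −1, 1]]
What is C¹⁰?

[[1, 0, 0], [−20, 1, 0], [80, −10, 1]]

C = I + N where N = [[0, 0, 0], [−2, 0, 0], [−1, −1, 0]] is strictly lower-triangular, so N³ = 0.
(I + N)¹⁰ = I + 10·N + 45·N² = [[1, 0, 0], [−20, 1, 0], [80, −10, 1]].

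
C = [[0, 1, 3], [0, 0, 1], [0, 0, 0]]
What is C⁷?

[[0, 0, 0], [0, 0, 0], [0, 0, 0]]

C is strictly triangular, hence nilpotent: C³ = 0, so C⁷ = 0.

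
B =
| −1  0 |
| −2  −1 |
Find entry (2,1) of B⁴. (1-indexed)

8

B² = [[1, 0], [4, 1]]
B³ = [[−1, 0], [−6, −1]]
B⁴ = [[1, 0], [8, 1]]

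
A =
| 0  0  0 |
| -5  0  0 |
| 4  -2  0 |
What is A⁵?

A is strictly triangular, hence nilpotent: A³ = 0, so A⁵ = 0.

[[0, 0, 0], [0, 0, 0], [0, 0, 0]]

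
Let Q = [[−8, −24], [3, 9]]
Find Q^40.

Q² = Q (a projection; rank 1, trace 1), so Q^40 = Q.

[[−8, −24], [3, 9]]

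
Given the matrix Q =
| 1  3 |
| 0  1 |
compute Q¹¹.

[[1, 33], [0, 1]]

Q = I + N where N = [[0, 3], [0, 0]] is strictly upper-triangular, so N² = 0.
(I + N)¹¹ = I + 11·N = [[1, 33], [0, 1]].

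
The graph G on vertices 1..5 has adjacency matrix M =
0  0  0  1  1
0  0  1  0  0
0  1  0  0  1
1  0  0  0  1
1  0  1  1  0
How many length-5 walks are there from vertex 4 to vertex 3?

7

The number of length-5 walks from vertex 4 to vertex 3 is entry (4,3) of M⁵, where M is the adjacency matrix.
M² = [[2, 0, 1, 1, 1], [0, 1, 0, 0, 1], [1, 0, 2, 1, 0], [1, 0, 1, 2, 1], [1, 1, 0, 1, 3]]
M³ = [[2, 1, 1, 3, 4], [1, 0, 2, 1, 0], [1, 2, 0, 1, 4], [3, 1, 1, 2, 4], [4, 0, 4, 4, 2]]
M⁴ = [[7, 1, 5, 6, 6], [1, 2, 0, 1, 4], [5, 0, 6, 5, 2], [6, 1, 5, 7, 6], [6, 4, 2, 6, 12]]
M⁵ = [[12, 5, 7, 13, 18], [5, 0, 6, 5, 2], [7, 6, 2, 7, 16], [13, 5, 7, 12, 18], [18, 2, 16, 18, 14]]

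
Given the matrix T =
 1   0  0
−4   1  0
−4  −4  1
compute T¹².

[[1, 0, 0], [−48, 1, 0], [1008, −48, 1]]

T = I + N where N = [[0, 0, 0], [−4, 0, 0], [−4, −4, 0]] is strictly lower-triangular, so N³ = 0.
(I + N)¹² = I + 12·N + 66·N² = [[1, 0, 0], [−48, 1, 0], [1008, −48, 1]].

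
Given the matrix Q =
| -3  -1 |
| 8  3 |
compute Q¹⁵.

Q² = I (check: tr Q = 0 and det Q = -1), so Q¹⁵ = Q since 15 is odd.

[[-3, -1], [8, 3]]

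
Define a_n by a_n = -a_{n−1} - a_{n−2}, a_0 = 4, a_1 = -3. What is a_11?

-1

With companion matrix Q = [[-1, -1], [1, 0]], [a_n, a_{n−1}]ᵀ = Q·[a_{n−1}, a_{n−2}]ᵀ, so [a_11, a_10]ᵀ = Q^10·[a_1, a_0]ᵀ.
Q^10 = [[-1, -1], [1, 0]], giving [a_11, a_10]ᵀ = [[-1], [-3]].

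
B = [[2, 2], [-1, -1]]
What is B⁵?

B² = B (a projection; rank 1, trace 1), so B⁵ = B.

[[2, 2], [-1, -1]]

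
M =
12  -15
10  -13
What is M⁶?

tr M = -1 and det M = -6, so the characteristic polynomial is λ² − (-1)λ + (-6) with roots 2 and -3.
Eigenvectors give P = [[3, 1], [2, 1]] with P⁻¹ = [[1, -1], [-2, 3]], and M = P·diag(2, -3)·P⁻¹.
Then M⁶ = P·diag(64, 729)·P⁻¹ = [[192, 729], [128, 729]] · [[1, -1], [-2, 3]] = [[-1266, 1995], [-1330, 2059]].

[[-1266, 1995], [-1330, 2059]]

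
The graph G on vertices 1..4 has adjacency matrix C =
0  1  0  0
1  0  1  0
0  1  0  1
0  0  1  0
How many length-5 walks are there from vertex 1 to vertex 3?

The number of length-5 walks from vertex 1 to vertex 3 is entry (1,3) of C^5, where C is the adjacency matrix.
C^2 = [[1, 0, 1, 0], [0, 2, 0, 1], [1, 0, 2, 0], [0, 1, 0, 1]]
C^3 = [[0, 2, 0, 1], [2, 0, 3, 0], [0, 3, 0, 2], [1, 0, 2, 0]]
C^4 = [[2, 0, 3, 0], [0, 5, 0, 3], [3, 0, 5, 0], [0, 3, 0, 2]]
C^5 = [[0, 5, 0, 3], [5, 0, 8, 0], [0, 8, 0, 5], [3, 0, 5, 0]]

0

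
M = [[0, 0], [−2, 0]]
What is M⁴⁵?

M is strictly triangular, hence nilpotent: M² = 0, so M⁴⁵ = 0.

[[0, 0], [0, 0]]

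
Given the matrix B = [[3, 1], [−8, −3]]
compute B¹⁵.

[[3, 1], [−8, −3]]

B² = I (check: tr B = 0 and det B = −1), so B¹⁵ = B since 15 is odd.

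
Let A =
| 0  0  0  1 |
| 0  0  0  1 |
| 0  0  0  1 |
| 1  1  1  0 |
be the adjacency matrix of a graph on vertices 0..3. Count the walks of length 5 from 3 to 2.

The number of length-5 walks from vertex 3 to vertex 2 is entry (3,2) of A⁵, where A is the adjacency matrix.
A² = [[1, 1, 1, 0], [1, 1, 1, 0], [1, 1, 1, 0], [0, 0, 0, 3]]
A³ = [[0, 0, 0, 3], [0, 0, 0, 3], [0, 0, 0, 3], [3, 3, 3, 0]]
A⁴ = [[3, 3, 3, 0], [3, 3, 3, 0], [3, 3, 3, 0], [0, 0, 0, 9]]
A⁵ = [[0, 0, 0, 9], [0, 0, 0, 9], [0, 0, 0, 9], [9, 9, 9, 0]]

9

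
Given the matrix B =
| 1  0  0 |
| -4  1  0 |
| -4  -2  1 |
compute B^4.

[[1, 0, 0], [-16, 1, 0], [32, -8, 1]]

B = I + N where N = [[0, 0, 0], [-4, 0, 0], [-4, -2, 0]] is strictly lower-triangular, so N^3 = 0.
(I + N)^4 = I + 4·N + 6·N^2 = [[1, 0, 0], [-16, 1, 0], [32, -8, 1]].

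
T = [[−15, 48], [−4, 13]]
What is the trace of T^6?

730

tr T = −2 and det T = −3, so the characteristic polynomial is λ² − (−2)λ + (−3) with roots 1 and −3.
Eigenvectors give P = [[3, 4], [1, 1]] with P⁻¹ = [[−1, 4], [1, −3]], and T = P·diag(1, −3)·P⁻¹.
Then T^6 = P·diag(1, 729)·P⁻¹ = [[3, 2916], [1, 729]] · [[−1, 4], [1, −3]] = [[2913, −8736], [728, −2183]].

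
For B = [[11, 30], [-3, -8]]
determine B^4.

tr B = 3 and det B = 2, so the characteristic polynomial is λ² − (3)λ + (2) with roots 2 and 1.
Eigenvectors give P = [[10, 3], [-3, -1]] with P⁻¹ = [[1, 3], [-3, -10]], and B = P·diag(2, 1)·P⁻¹.
Then B^4 = P·diag(16, 1)·P⁻¹ = [[160, 3], [-48, -1]] · [[1, 3], [-3, -10]] = [[151, 450], [-45, -134]].

[[151, 450], [-45, -134]]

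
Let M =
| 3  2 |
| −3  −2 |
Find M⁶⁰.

M² = M (a projection; rank 1, trace 1), so M⁶⁰ = M.

[[3, 2], [−3, −2]]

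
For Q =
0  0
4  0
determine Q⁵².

[[0, 0], [0, 0]]

Q is strictly triangular, hence nilpotent: Q² = 0, so Q⁵² = 0.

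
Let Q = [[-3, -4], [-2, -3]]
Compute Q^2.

[[17, 24], [12, 17]]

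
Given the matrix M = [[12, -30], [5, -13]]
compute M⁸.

tr M = -1 and det M = -6, so the characteristic polynomial is λ² − (-1)λ + (-6) with roots -3 and 2.
Eigenvectors give P = [[2, 3], [1, 1]] with P⁻¹ = [[-1, 3], [1, -2]], and M = P·diag(-3, 2)·P⁻¹.
Then M⁸ = P·diag(6561, 256)·P⁻¹ = [[13122, 768], [6561, 256]] · [[-1, 3], [1, -2]] = [[-12354, 37830], [-6305, 19171]].

[[-12354, 37830], [-6305, 19171]]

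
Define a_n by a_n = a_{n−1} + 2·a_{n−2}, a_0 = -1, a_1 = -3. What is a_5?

With companion matrix M = [[1, 2], [1, 0]], [a_n, a_{n−1}]ᵀ = M·[a_{n−1}, a_{n−2}]ᵀ, so [a_5, a_4]ᵀ = M^4·[a_1, a_0]ᵀ.
M^4 = [[11, 10], [5, 6]], giving [a_5, a_4]ᵀ = [[-43], [-21]].

-43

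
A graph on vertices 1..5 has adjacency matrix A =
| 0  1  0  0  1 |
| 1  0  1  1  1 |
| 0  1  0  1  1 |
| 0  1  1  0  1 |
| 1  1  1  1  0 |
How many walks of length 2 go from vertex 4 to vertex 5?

2

The number of length-2 walks from vertex 4 to vertex 5 is entry (4,5) of A², where A is the adjacency matrix.
A² = [[2, 1, 2, 2, 1], [1, 4, 2, 2, 3], [2, 2, 3, 2, 2], [2, 2, 2, 3, 2], [1, 3, 2, 2, 4]]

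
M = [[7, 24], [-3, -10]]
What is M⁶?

tr M = -3 and det M = 2, so the characteristic polynomial is λ² − (-3)λ + (2) with roots -1 and -2.
Eigenvectors give P = [[-3, -8], [1, 3]] with P⁻¹ = [[-3, -8], [1, 3]], and M = P·diag(-1, -2)·P⁻¹.
Then M⁶ = P·diag(1, 64)·P⁻¹ = [[-3, -512], [1, 192]] · [[-3, -8], [1, 3]] = [[-503, -1512], [189, 568]].

[[-503, -1512], [189, 568]]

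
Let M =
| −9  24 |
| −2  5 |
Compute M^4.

tr M = −4 and det M = 3, so the characteristic polynomial is λ² − (−4)λ + (3) with roots −1 and −3.
Eigenvectors give P = [[−3, −4], [−1, −1]] with P⁻¹ = [[1, −4], [−1, 3]], and M = P·diag(−1, −3)·P⁻¹.
Then M^4 = P·diag(1, 81)·P⁻¹ = [[−3, −324], [−1, −81]] · [[1, −4], [−1, 3]] = [[321, −960], [80, −239]].

[[321, −960], [80, −239]]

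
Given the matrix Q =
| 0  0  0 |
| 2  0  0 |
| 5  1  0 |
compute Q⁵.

Q is strictly triangular, hence nilpotent: Q³ = 0, so Q⁵ = 0.

[[0, 0, 0], [0, 0, 0], [0, 0, 0]]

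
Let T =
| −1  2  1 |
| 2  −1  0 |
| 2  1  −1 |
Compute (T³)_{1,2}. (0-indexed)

−6

T² = [[7, −3, −2], [−4, 5, 2], [−2, 2, 3]]
T³ = [[−17, 15, 9], [18, −11, −6], [12, −3, −5]]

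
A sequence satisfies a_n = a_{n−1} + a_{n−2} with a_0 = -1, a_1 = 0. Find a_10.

-34

With companion matrix T = [[1, 1], [1, 0]], [a_n, a_{n−1}]ᵀ = T·[a_{n−1}, a_{n−2}]ᵀ, so [a_10, a_9]ᵀ = T⁹·[a_1, a_0]ᵀ.
T⁹ = [[55, 34], [34, 21]], giving [a_10, a_9]ᵀ = [[-34], [-21]].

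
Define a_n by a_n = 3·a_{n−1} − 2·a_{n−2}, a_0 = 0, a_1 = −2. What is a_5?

−62

With companion matrix M = [[3, −2], [1, 0]], [a_n, a_{n−1}]ᵀ = M·[a_{n−1}, a_{n−2}]ᵀ, so [a_5, a_4]ᵀ = M^4·[a_1, a_0]ᵀ.
M^4 = [[31, −30], [15, −14]], giving [a_5, a_4]ᵀ = [[−62], [−30]].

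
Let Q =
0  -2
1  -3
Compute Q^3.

tr Q = -3 and det Q = 2, so the characteristic polynomial is λ² − (-3)λ + (2) with roots -1 and -2.
Eigenvectors give P = [[2, -1], [1, -1]] with P⁻¹ = [[1, -1], [1, -2]], and Q = P·diag(-1, -2)·P⁻¹.
Then Q^3 = P·diag(-1, -8)·P⁻¹ = [[-2, 8], [-1, 8]] · [[1, -1], [1, -2]] = [[6, -14], [7, -15]].

[[6, -14], [7, -15]]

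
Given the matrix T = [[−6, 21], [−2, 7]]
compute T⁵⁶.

[[−6, 21], [−2, 7]]

T² = T (a projection; rank 1, trace 1), so T⁵⁶ = T.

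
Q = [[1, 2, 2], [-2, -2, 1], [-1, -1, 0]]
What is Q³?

Q² = [[-5, -4, 4], [1, -1, -6], [1, 0, -3]]
Q³ = [[-1, -6, -14], [9, 10, 1], [4, 5, 2]]

[[-1, -6, -14], [9, 10, 1], [4, 5, 2]]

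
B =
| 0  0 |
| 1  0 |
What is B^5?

B is strictly triangular, hence nilpotent: B^2 = 0, so B^5 = 0.

[[0, 0], [0, 0]]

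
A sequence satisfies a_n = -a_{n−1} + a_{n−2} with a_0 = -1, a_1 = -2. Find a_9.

-47

With companion matrix M = [[-1, 1], [1, 0]], [a_n, a_{n−1}]ᵀ = M·[a_{n−1}, a_{n−2}]ᵀ, so [a_9, a_8]ᵀ = M⁸·[a_1, a_0]ᵀ.
M⁸ = [[34, -21], [-21, 13]], giving [a_9, a_8]ᵀ = [[-47], [29]].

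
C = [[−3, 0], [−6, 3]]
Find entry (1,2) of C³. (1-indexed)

0

tr C = 0 and det C = −9, so the characteristic polynomial is λ² − (0)λ + (−9) with roots −3 and 3.
Eigenvectors give P = [[1, 0], [1, −1]] with P⁻¹ = [[1, 0], [1, −1]], and C = P·diag(−3, 3)·P⁻¹.
Then C³ = P·diag(−27, 27)·P⁻¹ = [[−27, 0], [−27, −27]] · [[1, 0], [1, −1]] = [[−27, 0], [−54, 27]].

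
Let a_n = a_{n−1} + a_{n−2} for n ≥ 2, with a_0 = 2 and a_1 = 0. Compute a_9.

With companion matrix M = [[1, 1], [1, 0]], [a_n, a_{n−1}]ᵀ = M·[a_{n−1}, a_{n−2}]ᵀ, so [a_9, a_8]ᵀ = M⁸·[a_1, a_0]ᵀ.
M⁸ = [[34, 21], [21, 13]], giving [a_9, a_8]ᵀ = [[42], [26]].

42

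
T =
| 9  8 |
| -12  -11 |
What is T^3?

[[57, 56], [-84, -83]]

tr T = -2 and det T = -3, so the characteristic polynomial is λ² − (-2)λ + (-3) with roots -3 and 1.
Eigenvectors give P = [[2, -1], [-3, 1]] with P⁻¹ = [[-1, -1], [-3, -2]], and T = P·diag(-3, 1)·P⁻¹.
Then T^3 = P·diag(-27, 1)·P⁻¹ = [[-54, -1], [81, 1]] · [[-1, -1], [-3, -2]] = [[57, 56], [-84, -83]].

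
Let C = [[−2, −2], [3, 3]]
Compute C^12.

C² = C (a projection; rank 1, trace 1), so C^12 = C.

[[−2, −2], [3, 3]]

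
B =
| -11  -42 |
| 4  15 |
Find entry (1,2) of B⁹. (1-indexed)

-413322

tr B = 4 and det B = 3, so the characteristic polynomial is λ² − (4)λ + (3) with roots 1 and 3.
Eigenvectors give P = [[-7, 3], [2, -1]] with P⁻¹ = [[-1, -3], [-2, -7]], and B = P·diag(1, 3)·P⁻¹.
Then B⁹ = P·diag(1, 19683)·P⁻¹ = [[-7, 59049], [2, -19683]] · [[-1, -3], [-2, -7]] = [[-118091, -413322], [39364, 137775]].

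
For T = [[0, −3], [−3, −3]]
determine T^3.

[[−27, −54], [−54, −81]]

T^2 = [[9, 9], [9, 18]]
T^3 = [[−27, −54], [−54, −81]]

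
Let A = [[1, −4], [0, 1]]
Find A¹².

[[1, −48], [0, 1]]

A = I + N where N = [[0, −4], [0, 0]] is strictly upper-triangular, so N² = 0.
(I + N)¹² = I + 12·N = [[1, −48], [0, 1]].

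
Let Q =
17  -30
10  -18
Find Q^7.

[[7073, -13890], [4630, -9132]]

tr Q = -1 and det Q = -6, so the characteristic polynomial is λ² − (-1)λ + (-6) with roots -3 and 2.
Eigenvectors give P = [[-3, -2], [-2, -1]] with P⁻¹ = [[1, -2], [-2, 3]], and Q = P·diag(-3, 2)·P⁻¹.
Then Q^7 = P·diag(-2187, 128)·P⁻¹ = [[6561, -256], [4374, -128]] · [[1, -2], [-2, 3]] = [[7073, -13890], [4630, -9132]].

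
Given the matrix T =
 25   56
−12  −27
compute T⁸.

tr T = −2 and det T = −3, so the characteristic polynomial is λ² − (−2)λ + (−3) with roots 1 and −3.
Eigenvectors give P = [[7, −2], [−3, 1]] with P⁻¹ = [[1, 2], [3, 7]], and T = P·diag(1, −3)·P⁻¹.
Then T⁸ = P·diag(1, 6561)·P⁻¹ = [[7, −13122], [−3, 6561]] · [[1, 2], [3, 7]] = [[−39359, −91840], [19680, 45921]].

[[−39359, −91840], [19680, 45921]]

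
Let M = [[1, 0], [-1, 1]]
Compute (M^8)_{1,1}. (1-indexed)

1

M = I + N where N = [[0, 0], [-1, 0]] is strictly lower-triangular, so N^2 = 0.
(I + N)^8 = I + 8·N = [[1, 0], [-8, 1]].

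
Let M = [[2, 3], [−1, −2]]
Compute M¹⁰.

[[1, 0], [0, 1]]

M² = I (check: tr M = 0 and det M = −1), so M¹⁰ = I since 10 is even.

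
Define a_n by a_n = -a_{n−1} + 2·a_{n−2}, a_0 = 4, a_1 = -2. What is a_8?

514

With companion matrix C = [[-1, 2], [1, 0]], [a_n, a_{n−1}]ᵀ = C·[a_{n−1}, a_{n−2}]ᵀ, so [a_8, a_7]ᵀ = C⁷·[a_1, a_0]ᵀ.
C⁷ = [[-85, 86], [43, -42]], giving [a_8, a_7]ᵀ = [[514], [-254]].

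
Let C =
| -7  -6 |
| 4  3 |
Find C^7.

tr C = -4 and det C = 3, so the characteristic polynomial is λ² − (-4)λ + (3) with roots -3 and -1.
Eigenvectors give P = [[3, -1], [-2, 1]] with P⁻¹ = [[1, 1], [2, 3]], and C = P·diag(-3, -1)·P⁻¹.
Then C^7 = P·diag(-2187, -1)·P⁻¹ = [[-6561, 1], [4374, -1]] · [[1, 1], [2, 3]] = [[-6559, -6558], [4372, 4371]].

[[-6559, -6558], [4372, 4371]]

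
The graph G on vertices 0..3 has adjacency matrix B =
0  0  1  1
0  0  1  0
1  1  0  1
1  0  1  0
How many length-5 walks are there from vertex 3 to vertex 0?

13

The number of length-5 walks from vertex 3 to vertex 0 is entry (3,0) of B⁵, where B is the adjacency matrix.
B² = [[2, 1, 1, 1], [1, 1, 0, 1], [1, 0, 3, 1], [1, 1, 1, 2]]
B³ = [[2, 1, 4, 3], [1, 0, 3, 1], [4, 3, 2, 4], [3, 1, 4, 2]]
B⁴ = [[7, 4, 6, 6], [4, 3, 2, 4], [6, 2, 11, 6], [6, 4, 6, 7]]
B⁵ = [[12, 6, 17, 13], [6, 2, 11, 6], [17, 11, 14, 17], [13, 6, 17, 12]]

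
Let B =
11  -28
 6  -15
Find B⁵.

tr B = -4 and det B = 3, so the characteristic polynomial is λ² − (-4)λ + (3) with roots -1 and -3.
Eigenvectors give P = [[-7, -2], [-3, -1]] with P⁻¹ = [[-1, 2], [3, -7]], and B = P·diag(-1, -3)·P⁻¹.
Then B⁵ = P·diag(-1, -243)·P⁻¹ = [[7, 486], [3, 243]] · [[-1, 2], [3, -7]] = [[1451, -3388], [726, -1695]].

[[1451, -3388], [726, -1695]]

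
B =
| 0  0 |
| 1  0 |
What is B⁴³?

[[0, 0], [0, 0]]

B is strictly triangular, hence nilpotent: B² = 0, so B⁴³ = 0.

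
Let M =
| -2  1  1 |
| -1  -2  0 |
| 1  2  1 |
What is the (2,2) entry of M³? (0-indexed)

-1

M² = [[4, -2, -1], [4, 3, -1], [-3, -1, 2]]
M³ = [[-7, 6, 3], [-12, -4, 3], [9, 3, -1]]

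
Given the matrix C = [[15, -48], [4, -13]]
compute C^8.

tr C = 2 and det C = -3, so the characteristic polynomial is λ² − (2)λ + (-3) with roots -1 and 3.
Eigenvectors give P = [[-3, -4], [-1, -1]] with P⁻¹ = [[1, -4], [-1, 3]], and C = P·diag(-1, 3)·P⁻¹.
Then C^8 = P·diag(1, 6561)·P⁻¹ = [[-3, -26244], [-1, -6561]] · [[1, -4], [-1, 3]] = [[26241, -78720], [6560, -19679]].

[[26241, -78720], [6560, -19679]]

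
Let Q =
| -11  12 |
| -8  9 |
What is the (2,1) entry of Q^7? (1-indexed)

tr Q = -2 and det Q = -3, so the characteristic polynomial is λ² − (-2)λ + (-3) with roots -3 and 1.
Eigenvectors give P = [[3, 1], [2, 1]] with P⁻¹ = [[1, -1], [-2, 3]], and Q = P·diag(-3, 1)·P⁻¹.
Then Q^7 = P·diag(-2187, 1)·P⁻¹ = [[-6561, 1], [-4374, 1]] · [[1, -1], [-2, 3]] = [[-6563, 6564], [-4376, 4377]].

-4376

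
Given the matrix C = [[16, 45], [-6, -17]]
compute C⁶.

[[-314, -945], [126, 379]]

tr C = -1 and det C = -2, so the characteristic polynomial is λ² − (-1)λ + (-2) with roots 1 and -2.
Eigenvectors give P = [[-3, -5], [1, 2]] with P⁻¹ = [[-2, -5], [1, 3]], and C = P·diag(1, -2)·P⁻¹.
Then C⁶ = P·diag(1, 64)·P⁻¹ = [[-3, -320], [1, 128]] · [[-2, -5], [1, 3]] = [[-314, -945], [126, 379]].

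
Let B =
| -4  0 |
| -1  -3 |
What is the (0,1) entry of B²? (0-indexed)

0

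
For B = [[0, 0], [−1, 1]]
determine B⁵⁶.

B² = B (a projection; rank 1, trace 1), so B⁵⁶ = B.

[[0, 0], [−1, 1]]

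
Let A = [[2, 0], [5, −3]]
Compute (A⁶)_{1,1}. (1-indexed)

64

tr A = −1 and det A = −6, so the characteristic polynomial is λ² − (−1)λ + (−6) with roots 2 and −3.
Eigenvectors give P = [[1, 0], [1, −1]] with P⁻¹ = [[1, 0], [1, −1]], and A = P·diag(2, −3)·P⁻¹.
Then A⁶ = P·diag(64, 729)·P⁻¹ = [[64, 0], [64, −729]] · [[1, 0], [1, −1]] = [[64, 0], [−665, 729]].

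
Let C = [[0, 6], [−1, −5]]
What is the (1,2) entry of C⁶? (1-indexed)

tr C = −5 and det C = 6, so the characteristic polynomial is λ² − (−5)λ + (6) with roots −3 and −2.
Eigenvectors give P = [[−2, −3], [1, 1]] with P⁻¹ = [[1, 3], [−1, −2]], and C = P·diag(−3, −2)·P⁻¹.
Then C⁶ = P·diag(729, 64)·P⁻¹ = [[−1458, −192], [729, 64]] · [[1, 3], [−1, −2]] = [[−1266, −3990], [665, 2059]].

−3990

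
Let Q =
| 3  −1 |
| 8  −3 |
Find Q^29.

[[3, −1], [8, −3]]

Q² = I (check: tr Q = 0 and det Q = −1), so Q^29 = Q since 29 is odd.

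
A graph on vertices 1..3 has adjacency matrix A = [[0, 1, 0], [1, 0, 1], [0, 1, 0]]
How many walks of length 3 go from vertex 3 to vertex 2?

2

The number of length-3 walks from vertex 3 to vertex 2 is entry (3,2) of A³, where A is the adjacency matrix.
A² = [[1, 0, 1], [0, 2, 0], [1, 0, 1]]
A³ = [[0, 2, 0], [2, 0, 2], [0, 2, 0]]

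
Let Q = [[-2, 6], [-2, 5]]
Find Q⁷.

[[-380, 762], [-254, 509]]

tr Q = 3 and det Q = 2, so the characteristic polynomial is λ² − (3)λ + (2) with roots 1 and 2.
Eigenvectors give P = [[-2, -3], [-1, -2]] with P⁻¹ = [[-2, 3], [1, -2]], and Q = P·diag(1, 2)·P⁻¹.
Then Q⁷ = P·diag(1, 128)·P⁻¹ = [[-2, -384], [-1, -256]] · [[-2, 3], [1, -2]] = [[-380, 762], [-254, 509]].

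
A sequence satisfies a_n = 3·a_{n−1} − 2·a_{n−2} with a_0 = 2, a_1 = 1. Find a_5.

−29

With companion matrix Q = [[3, −2], [1, 0]], [a_n, a_{n−1}]ᵀ = Q·[a_{n−1}, a_{n−2}]ᵀ, so [a_5, a_4]ᵀ = Q⁴·[a_1, a_0]ᵀ.
Q⁴ = [[31, −30], [15, −14]], giving [a_5, a_4]ᵀ = [[−29], [−13]].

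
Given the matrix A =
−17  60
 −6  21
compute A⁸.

[[−59039, 196800], [−19680, 65601]]

tr A = 4 and det A = 3, so the characteristic polynomial is λ² − (4)λ + (3) with roots 1 and 3.
Eigenvectors give P = [[10, 3], [3, 1]] with P⁻¹ = [[1, −3], [−3, 10]], and A = P·diag(1, 3)·P⁻¹.
Then A⁸ = P·diag(1, 6561)·P⁻¹ = [[10, 19683], [3, 6561]] · [[1, −3], [−3, 10]] = [[−59039, 196800], [−19680, 65601]].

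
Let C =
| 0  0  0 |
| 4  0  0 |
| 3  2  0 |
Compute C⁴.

C is strictly triangular, hence nilpotent: C³ = 0, so C⁴ = 0.

[[0, 0, 0], [0, 0, 0], [0, 0, 0]]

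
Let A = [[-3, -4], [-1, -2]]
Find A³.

[[-59, -92], [-23, -36]]

A² = [[13, 20], [5, 8]]
A³ = [[-59, -92], [-23, -36]]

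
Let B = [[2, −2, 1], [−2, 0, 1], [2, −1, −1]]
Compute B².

[[10, −5, −1], [−2, 3, −3], [4, −3, 2]]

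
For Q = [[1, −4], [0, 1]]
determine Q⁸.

[[1, −32], [0, 1]]

Q = I + N where N = [[0, −4], [0, 0]] is strictly upper-triangular, so N² = 0.
(I + N)⁸ = I + 8·N = [[1, −32], [0, 1]].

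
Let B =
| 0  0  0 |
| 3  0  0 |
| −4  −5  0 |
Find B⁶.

B is strictly triangular, hence nilpotent: B³ = 0, so B⁶ = 0.

[[0, 0, 0], [0, 0, 0], [0, 0, 0]]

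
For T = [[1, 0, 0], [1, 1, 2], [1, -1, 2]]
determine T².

[[1, 0, 0], [4, -1, 6], [2, -3, 2]]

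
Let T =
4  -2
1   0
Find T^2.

[[14, -8], [4, -2]]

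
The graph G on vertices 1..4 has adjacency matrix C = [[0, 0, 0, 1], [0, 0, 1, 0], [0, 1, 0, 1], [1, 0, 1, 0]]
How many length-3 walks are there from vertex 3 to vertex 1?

The number of length-3 walks from vertex 3 to vertex 1 is entry (3,1) of C³, where C is the adjacency matrix.
C² = [[1, 0, 1, 0], [0, 1, 0, 1], [1, 0, 2, 0], [0, 1, 0, 2]]
C³ = [[0, 1, 0, 2], [1, 0, 2, 0], [0, 2, 0, 3], [2, 0, 3, 0]]

0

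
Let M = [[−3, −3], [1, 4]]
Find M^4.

[[33, −57], [19, 166]]

M^2 = [[6, −3], [1, 13]]
M^3 = [[−21, −30], [10, 49]]
M^4 = [[33, −57], [19, 166]]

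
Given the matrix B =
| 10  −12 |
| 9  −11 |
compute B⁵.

[[100, −132], [99, −131]]

tr B = −1 and det B = −2, so the characteristic polynomial is λ² − (−1)λ + (−2) with roots 1 and −2.
Eigenvectors give P = [[4, 1], [3, 1]] with P⁻¹ = [[1, −1], [−3, 4]], and B = P·diag(1, −2)·P⁻¹.
Then B⁵ = P·diag(1, −32)·P⁻¹ = [[4, −32], [3, −32]] · [[1, −1], [−3, 4]] = [[100, −132], [99, −131]].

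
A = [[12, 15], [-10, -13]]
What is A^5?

tr A = -1 and det A = -6, so the characteristic polynomial is λ² − (-1)λ + (-6) with roots -3 and 2.
Eigenvectors give P = [[1, -3], [-1, 2]] with P⁻¹ = [[-2, -3], [-1, -1]], and A = P·diag(-3, 2)·P⁻¹.
Then A^5 = P·diag(-243, 32)·P⁻¹ = [[-243, -96], [243, 64]] · [[-2, -3], [-1, -1]] = [[582, 825], [-550, -793]].

[[582, 825], [-550, -793]]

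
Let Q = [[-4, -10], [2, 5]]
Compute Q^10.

[[-4, -10], [2, 5]]

Q² = Q (a projection; rank 1, trace 1), so Q^10 = Q.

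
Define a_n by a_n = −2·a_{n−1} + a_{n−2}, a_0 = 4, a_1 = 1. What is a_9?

−647

With companion matrix T = [[−2, 1], [1, 0]], [a_n, a_{n−1}]ᵀ = T·[a_{n−1}, a_{n−2}]ᵀ, so [a_9, a_8]ᵀ = T⁸·[a_1, a_0]ᵀ.
T⁸ = [[985, −408], [−408, 169]], giving [a_9, a_8]ᵀ = [[−647], [268]].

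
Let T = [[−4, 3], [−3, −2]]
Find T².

[[7, −18], [18, −5]]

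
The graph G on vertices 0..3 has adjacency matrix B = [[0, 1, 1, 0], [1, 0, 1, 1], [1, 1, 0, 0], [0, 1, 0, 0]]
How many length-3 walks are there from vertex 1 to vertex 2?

The number of length-3 walks from vertex 1 to vertex 2 is entry (1,2) of B³, where B is the adjacency matrix.
B² = [[2, 1, 1, 1], [1, 3, 1, 0], [1, 1, 2, 1], [1, 0, 1, 1]]
B³ = [[2, 4, 3, 1], [4, 2, 4, 3], [3, 4, 2, 1], [1, 3, 1, 0]]

4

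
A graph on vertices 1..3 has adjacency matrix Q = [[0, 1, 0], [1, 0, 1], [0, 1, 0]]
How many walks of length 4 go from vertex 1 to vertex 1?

The number of length-4 walks from vertex 1 to vertex 1 is entry (1,1) of Q⁴, where Q is the adjacency matrix.
Q² = [[1, 0, 1], [0, 2, 0], [1, 0, 1]]
Q³ = [[0, 2, 0], [2, 0, 2], [0, 2, 0]]
Q⁴ = [[2, 0, 2], [0, 4, 0], [2, 0, 2]]

2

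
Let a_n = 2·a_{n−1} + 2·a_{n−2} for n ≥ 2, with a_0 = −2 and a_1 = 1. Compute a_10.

−3104

With companion matrix B = [[2, 2], [1, 0]], [a_n, a_{n−1}]ᵀ = B·[a_{n−1}, a_{n−2}]ᵀ, so [a_10, a_9]ᵀ = B⁹·[a_1, a_0]ᵀ.
B⁹ = [[6688, 4896], [2448, 1792]], giving [a_10, a_9]ᵀ = [[−3104], [−1136]].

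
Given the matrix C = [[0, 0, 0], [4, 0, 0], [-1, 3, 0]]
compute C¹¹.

[[0, 0, 0], [0, 0, 0], [0, 0, 0]]

C is strictly triangular, hence nilpotent: C³ = 0, so C¹¹ = 0.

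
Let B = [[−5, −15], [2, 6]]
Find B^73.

B² = B (a projection; rank 1, trace 1), so B^73 = B.

[[−5, −15], [2, 6]]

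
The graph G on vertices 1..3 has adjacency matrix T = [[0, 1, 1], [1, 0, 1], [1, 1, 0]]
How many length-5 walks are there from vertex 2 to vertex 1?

The number of length-5 walks from vertex 2 to vertex 1 is entry (2,1) of T⁵, where T is the adjacency matrix.
T² = [[2, 1, 1], [1, 2, 1], [1, 1, 2]]
T³ = [[2, 3, 3], [3, 2, 3], [3, 3, 2]]
T⁴ = [[6, 5, 5], [5, 6, 5], [5, 5, 6]]
T⁵ = [[10, 11, 11], [11, 10, 11], [11, 11, 10]]

11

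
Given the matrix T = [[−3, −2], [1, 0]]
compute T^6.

[[127, 126], [−63, −62]]

tr T = −3 and det T = 2, so the characteristic polynomial is λ² − (−3)λ + (2) with roots −2 and −1.
Eigenvectors give P = [[2, −1], [−1, 1]] with P⁻¹ = [[1, 1], [1, 2]], and T = P·diag(−2, −1)·P⁻¹.
Then T^6 = P·diag(64, 1)·P⁻¹ = [[128, −1], [−64, 1]] · [[1, 1], [1, 2]] = [[127, 126], [−63, −62]].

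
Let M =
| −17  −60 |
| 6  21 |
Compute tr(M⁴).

82

tr M = 4 and det M = 3, so the characteristic polynomial is λ² − (4)λ + (3) with roots 1 and 3.
Eigenvectors give P = [[10, −3], [−3, 1]] with P⁻¹ = [[1, 3], [3, 10]], and M = P·diag(1, 3)·P⁻¹.
Then M⁴ = P·diag(1, 81)·P⁻¹ = [[10, −243], [−3, 81]] · [[1, 3], [3, 10]] = [[−719, −2400], [240, 801]].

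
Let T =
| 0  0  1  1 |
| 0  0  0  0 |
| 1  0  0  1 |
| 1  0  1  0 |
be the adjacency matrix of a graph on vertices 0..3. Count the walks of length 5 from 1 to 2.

0

The number of length-5 walks from vertex 1 to vertex 2 is entry (1,2) of T⁵, where T is the adjacency matrix.
T² = [[2, 0, 1, 1], [0, 0, 0, 0], [1, 0, 2, 1], [1, 0, 1, 2]]
T³ = [[2, 0, 3, 3], [0, 0, 0, 0], [3, 0, 2, 3], [3, 0, 3, 2]]
T⁴ = [[6, 0, 5, 5], [0, 0, 0, 0], [5, 0, 6, 5], [5, 0, 5, 6]]
T⁵ = [[10, 0, 11, 11], [0, 0, 0, 0], [11, 0, 10, 11], [11, 0, 11, 10]]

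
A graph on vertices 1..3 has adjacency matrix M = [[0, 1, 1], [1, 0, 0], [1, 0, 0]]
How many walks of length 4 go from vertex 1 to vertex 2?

The number of length-4 walks from vertex 1 to vertex 2 is entry (1,2) of M⁴, where M is the adjacency matrix.
M² = [[2, 0, 0], [0, 1, 1], [0, 1, 1]]
M³ = [[0, 2, 2], [2, 0, 0], [2, 0, 0]]
M⁴ = [[4, 0, 0], [0, 2, 2], [0, 2, 2]]

0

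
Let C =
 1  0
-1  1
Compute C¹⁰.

C = I + N where N = [[0, 0], [-1, 0]] is strictly lower-triangular, so N² = 0.
(I + N)¹⁰ = I + 10·N = [[1, 0], [-10, 1]].

[[1, 0], [-10, 1]]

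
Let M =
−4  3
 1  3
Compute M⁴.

M² = [[19, −3], [−1, 12]]
M³ = [[−79, 48], [16, 33]]
M⁴ = [[364, −93], [−31, 147]]

[[364, −93], [−31, 147]]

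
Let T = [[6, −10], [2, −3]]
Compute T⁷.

tr T = 3 and det T = 2, so the characteristic polynomial is λ² − (3)λ + (2) with roots 1 and 2.
Eigenvectors give P = [[−2, 5], [−1, 2]] with P⁻¹ = [[2, −5], [1, −2]], and T = P·diag(1, 2)·P⁻¹.
Then T⁷ = P·diag(1, 128)·P⁻¹ = [[−2, 640], [−1, 256]] · [[2, −5], [1, −2]] = [[636, −1270], [254, −507]].

[[636, −1270], [254, −507]]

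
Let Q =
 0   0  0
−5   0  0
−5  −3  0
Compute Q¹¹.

Q is strictly triangular, hence nilpotent: Q³ = 0, so Q¹¹ = 0.

[[0, 0, 0], [0, 0, 0], [0, 0, 0]]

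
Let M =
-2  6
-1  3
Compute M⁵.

[[-2, 6], [-1, 3]]

M² = M (a projection; rank 1, trace 1), so M⁵ = M.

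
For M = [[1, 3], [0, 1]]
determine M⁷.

[[1, 21], [0, 1]]

M = I + N where N = [[0, 3], [0, 0]] is strictly upper-triangular, so N² = 0.
(I + N)⁷ = I + 7·N = [[1, 21], [0, 1]].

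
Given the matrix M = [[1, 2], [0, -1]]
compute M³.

M² = [[1, 0], [0, 1]]
M³ = [[1, 2], [0, -1]]

[[1, 2], [0, -1]]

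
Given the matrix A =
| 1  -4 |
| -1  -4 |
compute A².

[[5, 12], [3, 20]]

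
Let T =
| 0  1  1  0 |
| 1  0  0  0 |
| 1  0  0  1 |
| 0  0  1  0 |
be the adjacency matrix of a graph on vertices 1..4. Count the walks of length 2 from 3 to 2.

1

The number of length-2 walks from vertex 3 to vertex 2 is entry (3,2) of T², where T is the adjacency matrix.
T² = [[2, 0, 0, 1], [0, 1, 1, 0], [0, 1, 2, 0], [1, 0, 0, 1]]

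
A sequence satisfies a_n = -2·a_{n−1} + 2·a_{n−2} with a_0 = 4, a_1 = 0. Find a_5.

With companion matrix B = [[-2, 2], [1, 0]], [a_n, a_{n−1}]ᵀ = B·[a_{n−1}, a_{n−2}]ᵀ, so [a_5, a_4]ᵀ = B⁴·[a_1, a_0]ᵀ.
B⁴ = [[44, -32], [-16, 12]], giving [a_5, a_4]ᵀ = [[-128], [48]].

-128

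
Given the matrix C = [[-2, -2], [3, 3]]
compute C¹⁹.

[[-2, -2], [3, 3]]

C² = C (a projection; rank 1, trace 1), so C¹⁹ = C.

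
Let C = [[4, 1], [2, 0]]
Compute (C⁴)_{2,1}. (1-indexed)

160

C² = [[18, 4], [8, 2]]
C³ = [[80, 18], [36, 8]]
C⁴ = [[356, 80], [160, 36]]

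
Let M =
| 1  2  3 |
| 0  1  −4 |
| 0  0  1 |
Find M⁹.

M = I + N where N = [[0, 2, 3], [0, 0, −4], [0, 0, 0]] is strictly upper-triangular, so N³ = 0.
(I + N)⁹ = I + 9·N + 36·N² = [[1, 18, −261], [0, 1, −36], [0, 0, 1]].

[[1, 18, −261], [0, 1, −36], [0, 0, 1]]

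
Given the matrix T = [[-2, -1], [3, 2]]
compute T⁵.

[[-2, -1], [3, 2]]

T² = I (check: tr T = 0 and det T = -1), so T⁵ = T since 5 is odd.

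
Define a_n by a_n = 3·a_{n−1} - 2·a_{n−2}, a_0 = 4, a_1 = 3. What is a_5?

With companion matrix M = [[3, -2], [1, 0]], [a_n, a_{n−1}]ᵀ = M·[a_{n−1}, a_{n−2}]ᵀ, so [a_5, a_4]ᵀ = M⁴·[a_1, a_0]ᵀ.
M⁴ = [[31, -30], [15, -14]], giving [a_5, a_4]ᵀ = [[-27], [-11]].

-27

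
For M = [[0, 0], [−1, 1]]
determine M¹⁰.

M² = M (a projection; rank 1, trace 1), so M¹⁰ = M.

[[0, 0], [−1, 1]]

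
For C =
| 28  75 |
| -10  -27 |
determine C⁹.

[[120658, 302925], [-40390, -101487]]

tr C = 1 and det C = -6, so the characteristic polynomial is λ² − (1)λ + (-6) with roots 3 and -2.
Eigenvectors give P = [[-3, 5], [1, -2]] with P⁻¹ = [[-2, -5], [-1, -3]], and C = P·diag(3, -2)·P⁻¹.
Then C⁹ = P·diag(19683, -512)·P⁻¹ = [[-59049, -2560], [19683, 1024]] · [[-2, -5], [-1, -3]] = [[120658, 302925], [-40390, -101487]].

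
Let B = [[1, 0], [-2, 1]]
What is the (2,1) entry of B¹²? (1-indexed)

B = I + N where N = [[0, 0], [-2, 0]] is strictly lower-triangular, so N² = 0.
(I + N)¹² = I + 12·N = [[1, 0], [-24, 1]].

-24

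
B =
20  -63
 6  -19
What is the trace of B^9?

511

tr B = 1 and det B = -2, so the characteristic polynomial is λ² − (1)λ + (-2) with roots -1 and 2.
Eigenvectors give P = [[-3, -7], [-1, -2]] with P⁻¹ = [[2, -7], [-1, 3]], and B = P·diag(-1, 2)·P⁻¹.
Then B^9 = P·diag(-1, 512)·P⁻¹ = [[3, -3584], [1, -1024]] · [[2, -7], [-1, 3]] = [[3590, -10773], [1026, -3079]].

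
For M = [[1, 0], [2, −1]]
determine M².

[[1, 0], [0, 1]]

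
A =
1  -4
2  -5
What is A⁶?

[[-727, 1456], [-728, 1457]]

tr A = -4 and det A = 3, so the characteristic polynomial is λ² − (-4)λ + (3) with roots -1 and -3.
Eigenvectors give P = [[2, 1], [1, 1]] with P⁻¹ = [[1, -1], [-1, 2]], and A = P·diag(-1, -3)·P⁻¹.
Then A⁶ = P·diag(1, 729)·P⁻¹ = [[2, 729], [1, 729]] · [[1, -1], [-1, 2]] = [[-727, 1456], [-728, 1457]].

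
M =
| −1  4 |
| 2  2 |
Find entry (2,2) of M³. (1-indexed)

32

M² = [[9, 4], [2, 12]]
M³ = [[−1, 44], [22, 32]]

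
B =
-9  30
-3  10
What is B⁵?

[[-9, 30], [-3, 10]]

B² = B (a projection; rank 1, trace 1), so B⁵ = B.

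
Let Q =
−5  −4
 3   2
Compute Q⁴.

[[61, 60], [−45, −44]]

tr Q = −3 and det Q = 2, so the characteristic polynomial is λ² − (−3)λ + (2) with roots −2 and −1.
Eigenvectors give P = [[−4, 1], [3, −1]] with P⁻¹ = [[−1, −1], [−3, −4]], and Q = P·diag(−2, −1)·P⁻¹.
Then Q⁴ = P·diag(16, 1)·P⁻¹ = [[−64, 1], [48, −1]] · [[−1, −1], [−3, −4]] = [[61, 60], [−45, −44]].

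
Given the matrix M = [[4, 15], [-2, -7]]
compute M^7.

[[634, 1905], [-254, -763]]

tr M = -3 and det M = 2, so the characteristic polynomial is λ² − (-3)λ + (2) with roots -2 and -1.
Eigenvectors give P = [[5, -3], [-2, 1]] with P⁻¹ = [[-1, -3], [-2, -5]], and M = P·diag(-2, -1)·P⁻¹.
Then M^7 = P·diag(-128, -1)·P⁻¹ = [[-640, 3], [256, -1]] · [[-1, -3], [-2, -5]] = [[634, 1905], [-254, -763]].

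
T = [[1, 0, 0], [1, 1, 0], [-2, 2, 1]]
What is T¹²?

[[1, 0, 0], [12, 1, 0], [108, 24, 1]]

T = I + N where N = [[0, 0, 0], [1, 0, 0], [-2, 2, 0]] is strictly lower-triangular, so N³ = 0.
(I + N)¹² = I + 12·N + 66·N² = [[1, 0, 0], [12, 1, 0], [108, 24, 1]].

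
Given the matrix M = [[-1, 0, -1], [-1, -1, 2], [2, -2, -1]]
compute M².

[[-1, 2, 2], [6, -3, -3], [-2, 4, -5]]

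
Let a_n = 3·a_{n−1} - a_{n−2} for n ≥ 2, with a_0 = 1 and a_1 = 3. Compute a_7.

987

With companion matrix B = [[3, -1], [1, 0]], [a_n, a_{n−1}]ᵀ = B·[a_{n−1}, a_{n−2}]ᵀ, so [a_7, a_6]ᵀ = B^6·[a_1, a_0]ᵀ.
B^6 = [[377, -144], [144, -55]], giving [a_7, a_6]ᵀ = [[987], [377]].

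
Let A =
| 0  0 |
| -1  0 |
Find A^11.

A is strictly triangular, hence nilpotent: A^2 = 0, so A^11 = 0.

[[0, 0], [0, 0]]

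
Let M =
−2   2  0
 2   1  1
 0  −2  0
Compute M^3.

M^2 = [[8, −2, 2], [−2, 3, 1], [−4, −2, −2]]
M^3 = [[−20, 10, −2], [10, −3, 3], [4, −6, −2]]

[[−20, 10, −2], [10, −3, 3], [4, −6, −2]]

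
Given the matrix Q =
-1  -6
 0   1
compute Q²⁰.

[[1, 0], [0, 1]]

Q² = I (check: tr Q = 0 and det Q = -1), so Q²⁰ = I since 20 is even.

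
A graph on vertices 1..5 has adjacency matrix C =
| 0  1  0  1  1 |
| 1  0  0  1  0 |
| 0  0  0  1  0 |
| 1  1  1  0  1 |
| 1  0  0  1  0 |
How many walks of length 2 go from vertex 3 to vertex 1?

The number of length-2 walks from vertex 3 to vertex 1 is entry (3,1) of C^2, where C is the adjacency matrix.
C^2 = [[3, 1, 1, 2, 1], [1, 2, 1, 1, 2], [1, 1, 1, 0, 1], [2, 1, 0, 4, 1], [1, 2, 1, 1, 2]]

1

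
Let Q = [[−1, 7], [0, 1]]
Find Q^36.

Q² = I (check: tr Q = 0 and det Q = −1), so Q^36 = I since 36 is even.

[[1, 0], [0, 1]]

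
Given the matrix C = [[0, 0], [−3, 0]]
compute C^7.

C is strictly triangular, hence nilpotent: C^2 = 0, so C^7 = 0.

[[0, 0], [0, 0]]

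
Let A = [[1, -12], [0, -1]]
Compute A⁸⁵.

[[1, -12], [0, -1]]

A² = I (check: tr A = 0 and det A = -1), so A⁸⁵ = A since 85 is odd.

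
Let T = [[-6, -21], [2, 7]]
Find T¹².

T² = T (a projection; rank 1, trace 1), so T¹² = T.

[[-6, -21], [2, 7]]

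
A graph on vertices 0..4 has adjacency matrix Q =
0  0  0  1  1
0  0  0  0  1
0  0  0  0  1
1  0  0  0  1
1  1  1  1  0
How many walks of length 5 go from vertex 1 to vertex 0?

The number of length-5 walks from vertex 1 to vertex 0 is entry (1,0) of Q⁵, where Q is the adjacency matrix.
Q² = [[2, 1, 1, 1, 1], [1, 1, 1, 1, 0], [1, 1, 1, 1, 0], [1, 1, 1, 2, 1], [1, 0, 0, 1, 4]]
Q³ = [[2, 1, 1, 3, 5], [1, 0, 0, 1, 4], [1, 0, 0, 1, 4], [3, 1, 1, 2, 5], [5, 4, 4, 5, 2]]
Q⁴ = [[8, 5, 5, 7, 7], [5, 4, 4, 5, 2], [5, 4, 4, 5, 2], [7, 5, 5, 8, 7], [7, 2, 2, 7, 18]]
Q⁵ = [[14, 7, 7, 15, 25], [7, 2, 2, 7, 18], [7, 2, 2, 7, 18], [15, 7, 7, 14, 25], [25, 18, 18, 25, 18]]

7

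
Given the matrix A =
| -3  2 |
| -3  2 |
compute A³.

A² = [[3, -2], [3, -2]]
A³ = [[-3, 2], [-3, 2]]

[[-3, 2], [-3, 2]]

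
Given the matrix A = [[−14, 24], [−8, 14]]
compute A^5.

tr A = 0 and det A = −4, so the characteristic polynomial is λ² − (0)λ + (−4) with roots −2 and 2.
Eigenvectors give P = [[2, −3], [1, −2]] with P⁻¹ = [[2, −3], [1, −2]], and A = P·diag(−2, 2)·P⁻¹.
Then A^5 = P·diag(−32, 32)·P⁻¹ = [[−64, −96], [−32, −64]] · [[2, −3], [1, −2]] = [[−224, 384], [−128, 224]].

[[−224, 384], [−128, 224]]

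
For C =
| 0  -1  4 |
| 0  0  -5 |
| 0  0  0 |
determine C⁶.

[[0, 0, 0], [0, 0, 0], [0, 0, 0]]

C is strictly triangular, hence nilpotent: C³ = 0, so C⁶ = 0.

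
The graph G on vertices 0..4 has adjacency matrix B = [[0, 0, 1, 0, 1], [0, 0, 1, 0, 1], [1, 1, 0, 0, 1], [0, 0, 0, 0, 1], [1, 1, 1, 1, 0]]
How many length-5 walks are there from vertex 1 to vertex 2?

The number of length-5 walks from vertex 1 to vertex 2 is entry (1,2) of B^5, where B is the adjacency matrix.
B^2 = [[2, 2, 1, 1, 1], [2, 2, 1, 1, 1], [1, 1, 3, 1, 2], [1, 1, 1, 1, 0], [1, 1, 2, 0, 4]]
B^3 = [[2, 2, 5, 1, 6], [2, 2, 5, 1, 6], [5, 5, 4, 2, 6], [1, 1, 2, 0, 4], [6, 6, 6, 4, 4]]
B^4 = [[11, 11, 10, 6, 10], [11, 11, 10, 6, 10], [10, 10, 16, 6, 16], [6, 6, 6, 4, 4], [10, 10, 16, 4, 22]]
B^5 = [[20, 20, 32, 10, 38], [20, 20, 32, 10, 38], [32, 32, 36, 16, 42], [10, 10, 16, 4, 22], [38, 38, 42, 22, 40]]

32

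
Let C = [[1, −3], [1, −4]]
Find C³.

C² = [[−2, 9], [−3, 13]]
C³ = [[7, −30], [10, −43]]

[[7, −30], [10, −43]]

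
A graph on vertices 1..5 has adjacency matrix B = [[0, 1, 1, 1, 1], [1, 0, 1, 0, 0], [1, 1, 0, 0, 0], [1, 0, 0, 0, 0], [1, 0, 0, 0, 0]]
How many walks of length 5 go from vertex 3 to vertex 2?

The number of length-5 walks from vertex 3 to vertex 2 is entry (3,2) of B⁵, where B is the adjacency matrix.
B² = [[4, 1, 1, 0, 0], [1, 2, 1, 1, 1], [1, 1, 2, 1, 1], [0, 1, 1, 1, 1], [0, 1, 1, 1, 1]]
B³ = [[2, 5, 5, 4, 4], [5, 2, 3, 1, 1], [5, 3, 2, 1, 1], [4, 1, 1, 0, 0], [4, 1, 1, 0, 0]]
B⁴ = [[18, 7, 7, 2, 2], [7, 8, 7, 5, 5], [7, 7, 8, 5, 5], [2, 5, 5, 4, 4], [2, 5, 5, 4, 4]]
B⁵ = [[18, 25, 25, 18, 18], [25, 14, 15, 7, 7], [25, 15, 14, 7, 7], [18, 7, 7, 2, 2], [18, 7, 7, 2, 2]]

15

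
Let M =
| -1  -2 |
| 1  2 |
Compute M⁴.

[[-1, -2], [1, 2]]

M² = M (a projection; rank 1, trace 1), so M⁴ = M.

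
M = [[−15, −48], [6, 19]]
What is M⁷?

[[−17487, −52464], [6558, 19675]]

tr M = 4 and det M = 3, so the characteristic polynomial is λ² − (4)λ + (3) with roots 1 and 3.
Eigenvectors give P = [[−3, 8], [1, −3]] with P⁻¹ = [[−3, −8], [−1, −3]], and M = P·diag(1, 3)·P⁻¹.
Then M⁷ = P·diag(1, 2187)·P⁻¹ = [[−3, 17496], [1, −6561]] · [[−3, −8], [−1, −3]] = [[−17487, −52464], [6558, 19675]].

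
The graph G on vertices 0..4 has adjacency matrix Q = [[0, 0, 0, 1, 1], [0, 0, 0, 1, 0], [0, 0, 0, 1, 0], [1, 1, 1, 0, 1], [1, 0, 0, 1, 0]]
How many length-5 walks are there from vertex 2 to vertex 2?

The number of length-5 walks from vertex 2 to vertex 2 is entry (2,2) of Q^5, where Q is the adjacency matrix.
Q^2 = [[2, 1, 1, 1, 1], [1, 1, 1, 0, 1], [1, 1, 1, 0, 1], [1, 0, 0, 4, 1], [1, 1, 1, 1, 2]]
Q^3 = [[2, 1, 1, 5, 3], [1, 0, 0, 4, 1], [1, 0, 0, 4, 1], [5, 4, 4, 2, 5], [3, 1, 1, 5, 2]]
Q^4 = [[8, 5, 5, 7, 7], [5, 4, 4, 2, 5], [5, 4, 4, 2, 5], [7, 2, 2, 18, 7], [7, 5, 5, 7, 8]]
Q^5 = [[14, 7, 7, 25, 15], [7, 2, 2, 18, 7], [7, 2, 2, 18, 7], [25, 18, 18, 18, 25], [15, 7, 7, 25, 14]]

2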